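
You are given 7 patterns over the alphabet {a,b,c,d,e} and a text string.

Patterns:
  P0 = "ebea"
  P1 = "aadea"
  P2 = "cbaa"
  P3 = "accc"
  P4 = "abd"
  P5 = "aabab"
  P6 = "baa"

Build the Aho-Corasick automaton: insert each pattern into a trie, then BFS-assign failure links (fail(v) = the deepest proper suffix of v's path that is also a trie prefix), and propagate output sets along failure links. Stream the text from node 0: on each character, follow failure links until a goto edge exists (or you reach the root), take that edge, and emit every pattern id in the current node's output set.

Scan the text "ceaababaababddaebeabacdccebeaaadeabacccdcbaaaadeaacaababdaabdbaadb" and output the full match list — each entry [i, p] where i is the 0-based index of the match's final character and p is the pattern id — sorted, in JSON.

Build automaton:
Trie nodes:
  0='ε' goto a→5 b→22 c→10 e→1
  1='e' goto b→2
  2='eb' goto e→3
  3='ebe' goto a→4
  4='ebea' goto ·  [P0 ends]
  5='a' goto a→6 b→17 c→14
  6='aa' goto b→19 d→7
  7='aad' goto e→8
  8='aade' goto a→9
  9='aadea' goto ·  [P1 ends]
  10='c' goto b→11
  11='cb' goto a→12
  12='cba' goto a→13
  13='cbaa' goto ·  [P2 ends]
  14='ac' goto c→15
  15='acc' goto c→16
  16='accc' goto ·  [P3 ends]
  17='ab' goto d→18
  18='abd' goto ·  [P4 ends]
  19='aab' goto a→20
  20='aaba' goto b→21
  21='aabab' goto ·  [P5 ends]
  22='b' goto a→23
  23='ba' goto a→24
  24='baa' goto ·  [P6 ends]

BFS fail/out derivation:
  n1('e'): parent n0 fail=0; on 'e' 0 → fail=0;  out ∅∪∅=∅
  n5('a'): parent n0 fail=0; on 'a' 0 → fail=0;  out ∅∪∅=∅
  n10('c'): parent n0 fail=0; on 'c' 0 → fail=0;  out ∅∪∅=∅
  n22('b'): parent n0 fail=0; on 'b' 0 → fail=0;  out ∅∪∅=∅
  n2('eb'): parent n1 fail=0; on 'b' 0 → fail=22;  out ∅∪∅=∅
  n6('aa'): parent n5 fail=0; on 'a' 0 → fail=5;  out ∅∪∅=∅
  n11('cb'): parent n10 fail=0; on 'b' 0 → fail=22;  out ∅∪∅=∅
  n14('ac'): parent n5 fail=0; on 'c' 0 → fail=10;  out ∅∪∅=∅
  n17('ab'): parent n5 fail=0; on 'b' 0 → fail=22;  out ∅∪∅=∅
  n23('ba'): parent n22 fail=0; on 'a' 0 → fail=5;  out ∅∪∅=∅
  n3('ebe'): parent n2 fail=22; on 'e' 22→0 → fail=1;  out ∅∪∅=∅
  n7('aad'): parent n6 fail=5; on 'd' 5→0 → fail=0;  out ∅∪∅=∅
  n12('cba'): parent n11 fail=22; on 'a' 22 → fail=23;  out ∅∪∅=∅
  n15('acc'): parent n14 fail=10; on 'c' 10→0 → fail=10;  out ∅∪∅=∅
  n18('abd'): parent n17 fail=22; on 'd' 22→0 → fail=0;  out {4}∪∅={4}
  n19('aab'): parent n6 fail=5; on 'b' 5 → fail=17;  out ∅∪∅=∅
  n24('baa'): parent n23 fail=5; on 'a' 5 → fail=6;  out {6}∪∅={6}
  n4('ebea'): parent n3 fail=1; on 'a' 1→0 → fail=5;  out {0}∪∅={0}
  n8('aade'): parent n7 fail=0; on 'e' 0 → fail=1;  out ∅∪∅=∅
  n13('cbaa'): parent n12 fail=23; on 'a' 23 → fail=24;  out {2}∪{6}={2,6}
  n16('accc'): parent n15 fail=10; on 'c' 10→0 → fail=10;  out {3}∪∅={3}
  n20('aaba'): parent n19 fail=17; on 'a' 17→22 → fail=23;  out ∅∪∅=∅
  n9('aadea'): parent n8 fail=1; on 'a' 1→0 → fail=5;  out {1}∪∅={1}
  n21('aabab'): parent n20 fail=23; on 'b' 23→5 → fail=17;  out {5}∪∅={5}

Text stream:
pos 0 'c': at 10
pos 1 'e': at 1 (fail-walked)
pos 2 'a': at 5 (fail-walked)
pos 3 'a': at 6
pos 4 'b': at 19
pos 5 'a': at 20
pos 6 'b': at 21  ** P5@[2:6]
pos 7 'a': at 23 (fail-walked)
pos 8 'a': at 24  ** P6@[6:8]
pos 9 'b': at 19 (fail-walked)
pos 10 'a': at 20
pos 11 'b': at 21  ** P5@[7:11]
pos 12 'd': at 18 (fail-walked)  ** P4@[10:12]
pos 13 'd': at 0 (fail-walked)
pos 14 'a': at 5
pos 15 'e': at 1 (fail-walked)
pos 16 'b': at 2
pos 17 'e': at 3
pos 18 'a': at 4  ** P0@[15:18]
pos 19 'b': at 17 (fail-walked)
pos 20 'a': at 23 (fail-walked)
pos 21 'c': at 14 (fail-walked)
pos 22 'd': at 0 (fail-walked)
pos 23 'c': at 10
pos 24 'c': at 10 (fail-walked)
pos 25 'e': at 1 (fail-walked)
pos 26 'b': at 2
pos 27 'e': at 3
pos 28 'a': at 4  ** P0@[25:28]
pos 29 'a': at 6 (fail-walked)
pos 30 'a': at 6 (fail-walked)
pos 31 'd': at 7
pos 32 'e': at 8
pos 33 'a': at 9  ** P1@[29:33]
pos 34 'b': at 17 (fail-walked)
pos 35 'a': at 23 (fail-walked)
pos 36 'c': at 14 (fail-walked)
pos 37 'c': at 15
pos 38 'c': at 16  ** P3@[35:38]
pos 39 'd': at 0 (fail-walked)
pos 40 'c': at 10
pos 41 'b': at 11
pos 42 'a': at 12
pos 43 'a': at 13  ** P2@[40:43],P6@[41:43]
pos 44 'a': at 6 (fail-walked)
pos 45 'a': at 6 (fail-walked)
pos 46 'd': at 7
pos 47 'e': at 8
pos 48 'a': at 9  ** P1@[44:48]
pos 49 'a': at 6 (fail-walked)
pos 50 'c': at 14 (fail-walked)
pos 51 'a': at 5 (fail-walked)
pos 52 'a': at 6
pos 53 'b': at 19
pos 54 'a': at 20
pos 55 'b': at 21  ** P5@[51:55]
pos 56 'd': at 18 (fail-walked)  ** P4@[54:56]
pos 57 'a': at 5 (fail-walked)
pos 58 'a': at 6
pos 59 'b': at 19
pos 60 'd': at 18 (fail-walked)  ** P4@[58:60]
pos 61 'b': at 22 (fail-walked)
pos 62 'a': at 23
pos 63 'a': at 24  ** P6@[61:63]
pos 64 'd': at 7 (fail-walked)
pos 65 'b': at 22 (fail-walked)

Matches: [[6,5],[8,6],[11,5],[12,4],[18,0],[28,0],[33,1],[38,3],[43,2],[43,6],[48,1],[55,5],[56,4],[60,4],[63,6]]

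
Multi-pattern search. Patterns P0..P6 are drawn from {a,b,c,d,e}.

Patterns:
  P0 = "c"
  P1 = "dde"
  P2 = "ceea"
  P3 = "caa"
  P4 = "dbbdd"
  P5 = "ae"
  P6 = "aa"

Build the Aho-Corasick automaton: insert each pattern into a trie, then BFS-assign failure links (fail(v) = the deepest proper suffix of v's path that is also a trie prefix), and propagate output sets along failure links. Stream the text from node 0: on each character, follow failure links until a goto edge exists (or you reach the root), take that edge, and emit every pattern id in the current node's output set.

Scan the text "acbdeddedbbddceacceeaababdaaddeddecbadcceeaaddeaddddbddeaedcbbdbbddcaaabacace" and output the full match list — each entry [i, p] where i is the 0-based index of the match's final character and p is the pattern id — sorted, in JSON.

Construct AC machine:
Trie nodes:
  0='ε' goto a→14 c→1 d→2
  1='c' goto a→8 e→5  ←P0
  2='d' goto b→10 d→3
  3='dd' goto e→4
  4='dde' goto ·  ←P1
  5='ce' goto e→6
  6='cee' goto a→7
  7='ceea' goto ·  ←P2
  8='ca' goto a→9
  9='caa' goto ·  ←P3
  10='db' goto b→11
  11='dbb' goto d→12
  12='dbbd' goto d→13
  13='dbbdd' goto ·  ←P4
  14='a' goto a→16 e→15
  15='ae' goto ·  ←P5
  16='aa' goto ·  ←P6

Failure links (BFS by depth):
  n1('c'): parent n0 fail=0; on 'c' 0 → fail=0;  out {0}∪∅={0}
  n2('d'): parent n0 fail=0; on 'd' 0 → fail=0;  out ∅∪∅=∅
  n14('a'): parent n0 fail=0; on 'a' 0 → fail=0;  out ∅∪∅=∅
  n3('dd'): parent n2 fail=0; on 'd' 0 → fail=2;  out ∅∪∅=∅
  n5('ce'): parent n1 fail=0; on 'e' 0 → fail=0;  out ∅∪∅=∅
  n8('ca'): parent n1 fail=0; on 'a' 0 → fail=14;  out ∅∪∅=∅
  n10('db'): parent n2 fail=0; on 'b' 0 → fail=0;  out ∅∪∅=∅
  n15('ae'): parent n14 fail=0; on 'e' 0 → fail=0;  out {5}∪∅={5}
  n16('aa'): parent n14 fail=0; on 'a' 0 → fail=14;  out {6}∪∅={6}
  n4('dde'): parent n3 fail=2; on 'e' 2→0 → fail=0;  out {1}∪∅={1}
  n6('cee'): parent n5 fail=0; on 'e' 0 → fail=0;  out ∅∪∅=∅
  n9('caa'): parent n8 fail=14; on 'a' 14 → fail=16;  out {3}∪{6}={3,6}
  n11('dbb'): parent n10 fail=0; on 'b' 0 → fail=0;  out ∅∪∅=∅
  n7('ceea'): parent n6 fail=0; on 'a' 0 → fail=14;  out {2}∪∅={2}
  n12('dbbd'): parent n11 fail=0; on 'd' 0 → fail=2;  out ∅∪∅=∅
  n13('dbbdd'): parent n12 fail=2; on 'd' 2 → fail=3;  out {4}∪∅={4}

Run:
i=0 'a': node 0→14
i=1 'c': node 14→1 ·f  emit P0@[1:1]
i=2 'b': node 1→0 ·f
i=3 'd': node 0→2
i=4 'e': node 2→0 ·f
i=5 'd': node 0→2
i=6 'd': node 2→3
i=7 'e': node 3→4  emit P1@[5:7]
i=8 'd': node 4→2 ·f
i=9 'b': node 2→10
i=10 'b': node 10→11
i=11 'd': node 11→12
i=12 'd': node 12→13  emit P4@[8:12]
i=13 'c': node 13→1 ·f  emit P0@[13:13]
i=14 'e': node 1→5
i=15 'a': node 5→14 ·f
i=16 'c': node 14→1 ·f  emit P0@[16:16]
i=17 'c': node 1→1 ·f  emit P0@[17:17]
i=18 'e': node 1→5
i=19 'e': node 5→6
i=20 'a': node 6→7  emit P2@[17:20]
i=21 'a': node 7→16 ·f  emit P6@[20:21]
i=22 'b': node 16→0 ·f
i=23 'a': node 0→14
i=24 'b': node 14→0 ·f
i=25 'd': node 0→2
i=26 'a': node 2→14 ·f
i=27 'a': node 14→16  emit P6@[26:27]
i=28 'd': node 16→2 ·f
i=29 'd': node 2→3
i=30 'e': node 3→4  emit P1@[28:30]
i=31 'd': node 4→2 ·f
i=32 'd': node 2→3
i=33 'e': node 3→4  emit P1@[31:33]
i=34 'c': node 4→1 ·f  emit P0@[34:34]
i=35 'b': node 1→0 ·f
i=36 'a': node 0→14
i=37 'd': node 14→2 ·f
i=38 'c': node 2→1 ·f  emit P0@[38:38]
i=39 'c': node 1→1 ·f  emit P0@[39:39]
i=40 'e': node 1→5
i=41 'e': node 5→6
i=42 'a': node 6→7  emit P2@[39:42]
i=43 'a': node 7→16 ·f  emit P6@[42:43]
i=44 'd': node 16→2 ·f
i=45 'd': node 2→3
i=46 'e': node 3→4  emit P1@[44:46]
i=47 'a': node 4→14 ·f
i=48 'd': node 14→2 ·f
i=49 'd': node 2→3
i=50 'd': node 3→3 ·f
i=51 'd': node 3→3 ·f
i=52 'b': node 3→10 ·f
i=53 'd': node 10→2 ·f
i=54 'd': node 2→3
i=55 'e': node 3→4  emit P1@[53:55]
i=56 'a': node 4→14 ·f
i=57 'e': node 14→15  emit P5@[56:57]
i=58 'd': node 15→2 ·f
i=59 'c': node 2→1 ·f  emit P0@[59:59]
i=60 'b': node 1→0 ·f
i=61 'b': node 0→0
i=62 'd': node 0→2
i=63 'b': node 2→10
i=64 'b': node 10→11
i=65 'd': node 11→12
i=66 'd': node 12→13  emit P4@[62:66]
i=67 'c': node 13→1 ·f  emit P0@[67:67]
i=68 'a': node 1→8
i=69 'a': node 8→9  emit P3@[67:69],P6@[68:69]
i=70 'a': node 9→16 ·f  emit P6@[69:70]
i=71 'b': node 16→0 ·f
i=72 'a': node 0→14
i=73 'c': node 14→1 ·f  emit P0@[73:73]
i=74 'a': node 1→8
i=75 'c': node 8→1 ·f  emit P0@[75:75]
i=76 'e': node 1→5

All matches (sorted): [[1,0],[7,1],[12,4],[13,0],[16,0],[17,0],[20,2],[21,6],[27,6],[30,1],[33,1],[34,0],[38,0],[39,0],[42,2],[43,6],[46,1],[55,1],[57,5],[59,0],[66,4],[67,0],[69,3],[69,6],[70,6],[73,0],[75,0]]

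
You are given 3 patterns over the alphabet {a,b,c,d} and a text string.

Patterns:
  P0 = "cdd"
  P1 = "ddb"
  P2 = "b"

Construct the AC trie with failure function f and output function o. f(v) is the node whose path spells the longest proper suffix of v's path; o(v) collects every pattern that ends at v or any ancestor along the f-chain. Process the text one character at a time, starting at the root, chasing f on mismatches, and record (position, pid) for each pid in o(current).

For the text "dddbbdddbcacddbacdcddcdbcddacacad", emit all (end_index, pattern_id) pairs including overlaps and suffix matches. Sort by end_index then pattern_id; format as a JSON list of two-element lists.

Construct AC machine:
Trie nodes:
  0='ε' goto b→7 c→1 d→4
  1='c' goto d→2
  2='cd' goto d→3
  3='cdd' goto ·  ←P0
  4='d' goto d→5
  5='dd' goto b→6
  6='ddb' goto ·  ←P1
  7='b' goto ·  ←P2

Failure links (BFS by depth):
  fail(1) 'c': from fail(0)=0 chase 'c': 0 ⇒ 0;  out=∅∪out(0)=∅
  fail(4) 'd': from fail(0)=0 chase 'd': 0 ⇒ 0;  out=∅∪out(0)=∅
  fail(7) 'b': from fail(0)=0 chase 'b': 0 ⇒ 0;  out={2}∪out(0)={2}
  fail(2) 'cd': from fail(1)=0 chase 'd': 0 ⇒ 4;  out=∅∪out(4)=∅
  fail(5) 'dd': from fail(4)=0 chase 'd': 0 ⇒ 4;  out=∅∪out(4)=∅
  fail(3) 'cdd': from fail(2)=4 chase 'd': 4 ⇒ 5;  out={0}∪out(5)={0}
  fail(6) 'ddb': from fail(5)=4 chase 'b': 4→0 ⇒ 7;  out={1}∪out(7)={1,2}

Run:
i=0 'd': node 0→4
i=1 'd': node 4→5
i=2 'd': node 5→5 (via fail)
i=3 'b': node 5→6  → match P1@[1:3],P2@[3:3]
i=4 'b': node 6→7 (via fail)  → match P2@[4:4]
i=5 'd': node 7→4 (via fail)
i=6 'd': node 4→5
i=7 'd': node 5→5 (via fail)
i=8 'b': node 5→6  → match P1@[6:8],P2@[8:8]
i=9 'c': node 6→1 (via fail)
i=10 'a': node 1→0 (via fail)
i=11 'c': node 0→1
i=12 'd': node 1→2
i=13 'd': node 2→3  → match P0@[11:13]
i=14 'b': node 3→6 (via fail)  → match P1@[12:14],P2@[14:14]
i=15 'a': node 6→0 (via fail)
i=16 'c': node 0→1
i=17 'd': node 1→2
i=18 'c': node 2→1 (via fail)
i=19 'd': node 1→2
i=20 'd': node 2→3  → match P0@[18:20]
i=21 'c': node 3→1 (via fail)
i=22 'd': node 1→2
i=23 'b': node 2→7 (via fail)  → match P2@[23:23]
i=24 'c': node 7→1 (via fail)
i=25 'd': node 1→2
i=26 'd': node 2→3  → match P0@[24:26]
i=27 'a': node 3→0 (via fail)
i=28 'c': node 0→1
i=29 'a': node 1→0 (via fail)
i=30 'c': node 0→1
i=31 'a': node 1→0 (via fail)
i=32 'd': node 0→4

Result: [[3,1],[3,2],[4,2],[8,1],[8,2],[13,0],[14,1],[14,2],[20,0],[23,2],[26,0]]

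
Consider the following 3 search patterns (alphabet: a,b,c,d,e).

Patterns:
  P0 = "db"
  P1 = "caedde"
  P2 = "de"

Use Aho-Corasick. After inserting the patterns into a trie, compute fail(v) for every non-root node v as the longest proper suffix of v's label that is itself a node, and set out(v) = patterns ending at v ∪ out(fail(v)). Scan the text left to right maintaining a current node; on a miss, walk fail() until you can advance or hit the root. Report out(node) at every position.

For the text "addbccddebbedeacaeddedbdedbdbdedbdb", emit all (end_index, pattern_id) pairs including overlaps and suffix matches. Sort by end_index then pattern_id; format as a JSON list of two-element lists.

Construct AC machine:
Trie nodes:
  n0 'ε': c→3 d→1
  n1 'd': b→2 e→9
  n2 'db': ·  ←P0
  n3 'c': a→4
  n4 'ca': e→5
  n5 'cae': d→6
  n6 'caed': d→7
  n7 'caedd': e→8
  n8 'caedde': ·  ←P1
  n9 'de': ·  ←P2

BFS fail/out derivation:
  n1('d'): parent n0 fail=0; on 'd' 0 → fail=0;  out ∅∪∅=∅
  n3('c'): parent n0 fail=0; on 'c' 0 → fail=0;  out ∅∪∅=∅
  n2('db'): parent n1 fail=0; on 'b' 0 → fail=0;  out {0}∪∅={0}
  n4('ca'): parent n3 fail=0; on 'a' 0 → fail=0;  out ∅∪∅=∅
  n9('de'): parent n1 fail=0; on 'e' 0 → fail=0;  out {2}∪∅={2}
  n5('cae'): parent n4 fail=0; on 'e' 0 → fail=0;  out ∅∪∅=∅
  n6('caed'): parent n5 fail=0; on 'd' 0 → fail=1;  out ∅∪∅=∅
  n7('caedd'): parent n6 fail=1; on 'd' 1→0 → fail=1;  out ∅∪∅=∅
  n8('caedde'): parent n7 fail=1; on 'e' 1 → fail=9;  out {1}∪{2}={1,2}

Run:
i=0 'a': node 0→0
i=1 'd': node 0→1
i=2 'd': node 1→1 (via fail)
i=3 'b': node 1→2  emit P0@[2:3]
i=4 'c': node 2→3 (via fail)
i=5 'c': node 3→3 (via fail)
i=6 'd': node 3→1 (via fail)
i=7 'd': node 1→1 (via fail)
i=8 'e': node 1→9  emit P2@[7:8]
i=9 'b': node 9→0 (via fail)
i=10 'b': node 0→0
i=11 'e': node 0→0
i=12 'd': node 0→1
i=13 'e': node 1→9  emit P2@[12:13]
i=14 'a': node 9→0 (via fail)
i=15 'c': node 0→3
i=16 'a': node 3→4
i=17 'e': node 4→5
i=18 'd': node 5→6
i=19 'd': node 6→7
i=20 'e': node 7→8  emit P1@[15:20],P2@[19:20]
i=21 'd': node 8→1 (via fail)
i=22 'b': node 1→2  emit P0@[21:22]
i=23 'd': node 2→1 (via fail)
i=24 'e': node 1→9  emit P2@[23:24]
i=25 'd': node 9→1 (via fail)
i=26 'b': node 1→2  emit P0@[25:26]
i=27 'd': node 2→1 (via fail)
i=28 'b': node 1→2  emit P0@[27:28]
i=29 'd': node 2→1 (via fail)
i=30 'e': node 1→9  emit P2@[29:30]
i=31 'd': node 9→1 (via fail)
i=32 'b': node 1→2  emit P0@[31:32]
i=33 'd': node 2→1 (via fail)
i=34 'b': node 1→2  emit P0@[33:34]

All matches (sorted): [[3,0],[8,2],[13,2],[20,1],[20,2],[22,0],[24,2],[26,0],[28,0],[30,2],[32,0],[34,0]]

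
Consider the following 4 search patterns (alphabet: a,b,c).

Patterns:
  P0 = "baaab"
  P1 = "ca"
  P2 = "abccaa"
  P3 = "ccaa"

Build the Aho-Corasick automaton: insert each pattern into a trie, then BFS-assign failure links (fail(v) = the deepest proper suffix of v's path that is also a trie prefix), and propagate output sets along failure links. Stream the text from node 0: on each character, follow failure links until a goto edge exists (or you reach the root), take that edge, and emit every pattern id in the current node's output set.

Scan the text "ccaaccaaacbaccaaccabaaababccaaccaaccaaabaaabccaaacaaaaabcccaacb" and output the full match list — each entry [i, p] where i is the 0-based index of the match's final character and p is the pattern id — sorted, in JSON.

Build automaton:
Trie (insert patterns):
  n0 'ε': a→8 b→1 c→6
  n1 'b': a→2
  n2 'ba': a→3
  n3 'baa': a→4
  n4 'baaa': b→5
  n5 'baaab': ·  [P0 ends]
  n6 'c': a→7 c→14
  n7 'ca': ·  [P1 ends]
  n8 'a': b→9
  n9 'ab': c→10
  n10 'abc': c→11
  n11 'abcc': a→12
  n12 'abcca': a→13
  n13 'abccaa': ·  [P2 ends]
  n14 'cc': a→15
  n15 'cca': a→16
  n16 'ccaa': ·  [P3 ends]

Failure links (BFS by depth):
  fail(1) 'b': from fail(0)=0 chase 'b': 0 ⇒ 0;  out=∅∪out(0)=∅
  fail(6) 'c': from fail(0)=0 chase 'c': 0 ⇒ 0;  out=∅∪out(0)=∅
  fail(8) 'a': from fail(0)=0 chase 'a': 0 ⇒ 0;  out=∅∪out(0)=∅
  fail(2) 'ba': from fail(1)=0 chase 'a': 0 ⇒ 8;  out=∅∪out(8)=∅
  fail(7) 'ca': from fail(6)=0 chase 'a': 0 ⇒ 8;  out={1}∪out(8)={1}
  fail(9) 'ab': from fail(8)=0 chase 'b': 0 ⇒ 1;  out=∅∪out(1)=∅
  fail(14) 'cc': from fail(6)=0 chase 'c': 0 ⇒ 6;  out=∅∪out(6)=∅
  fail(3) 'baa': from fail(2)=8 chase 'a': 8→0 ⇒ 8;  out=∅∪out(8)=∅
  fail(10) 'abc': from fail(9)=1 chase 'c': 1→0 ⇒ 6;  out=∅∪out(6)=∅
  fail(15) 'cca': from fail(14)=6 chase 'a': 6 ⇒ 7;  out=∅∪out(7)={1}
  fail(4) 'baaa': from fail(3)=8 chase 'a': 8→0 ⇒ 8;  out=∅∪out(8)=∅
  fail(11) 'abcc': from fail(10)=6 chase 'c': 6 ⇒ 14;  out=∅∪out(14)=∅
  fail(16) 'ccaa': from fail(15)=7 chase 'a': 7→8→0 ⇒ 8;  out={3}∪out(8)={3}
  fail(5) 'baaab': from fail(4)=8 chase 'b': 8 ⇒ 9;  out={0}∪out(9)={0}
  fail(12) 'abcca': from fail(11)=14 chase 'a': 14 ⇒ 15;  out=∅∪out(15)={1}
  fail(13) 'abccaa': from fail(12)=15 chase 'a': 15 ⇒ 16;  out={2}∪out(16)={2,3}

Run:
[0] read 'c'  n0⇒n6
[1] read 'c'  n6⇒n14
[2] read 'a'  n14⇒n15  ** P1@[1:2]
[3] read 'a'  n15⇒n16  ** P3@[0:3]
[4] read 'c'  n16⇒n6 (via fail)
[5] read 'c'  n6⇒n14
[6] read 'a'  n14⇒n15  ** P1@[5:6]
[7] read 'a'  n15⇒n16  ** P3@[4:7]
[8] read 'a'  n16⇒n8 (via fail)
[9] read 'c'  n8⇒n6 (via fail)
[10] read 'b'  n6⇒n1 (via fail)
[11] read 'a'  n1⇒n2
[12] read 'c'  n2⇒n6 (via fail)
[13] read 'c'  n6⇒n14
[14] read 'a'  n14⇒n15  ** P1@[13:14]
[15] read 'a'  n15⇒n16  ** P3@[12:15]
[16] read 'c'  n16⇒n6 (via fail)
[17] read 'c'  n6⇒n14
[18] read 'a'  n14⇒n15  ** P1@[17:18]
[19] read 'b'  n15⇒n9 (via fail)
[20] read 'a'  n9⇒n2 (via fail)
[21] read 'a'  n2⇒n3
[22] read 'a'  n3⇒n4
[23] read 'b'  n4⇒n5  ** P0@[19:23]
[24] read 'a'  n5⇒n2 (via fail)
[25] read 'b'  n2⇒n9 (via fail)
[26] read 'c'  n9⇒n10
[27] read 'c'  n10⇒n11
[28] read 'a'  n11⇒n12  ** P1@[27:28]
[29] read 'a'  n12⇒n13  ** P2@[24:29],P3@[26:29]
[30] read 'c'  n13⇒n6 (via fail)
[31] read 'c'  n6⇒n14
[32] read 'a'  n14⇒n15  ** P1@[31:32]
[33] read 'a'  n15⇒n16  ** P3@[30:33]
[34] read 'c'  n16⇒n6 (via fail)
[35] read 'c'  n6⇒n14
[36] read 'a'  n14⇒n15  ** P1@[35:36]
[37] read 'a'  n15⇒n16  ** P3@[34:37]
[38] read 'a'  n16⇒n8 (via fail)
[39] read 'b'  n8⇒n9
[40] read 'a'  n9⇒n2 (via fail)
[41] read 'a'  n2⇒n3
[42] read 'a'  n3⇒n4
[43] read 'b'  n4⇒n5  ** P0@[39:43]
[44] read 'c'  n5⇒n10 (via fail)
[45] read 'c'  n10⇒n11
[46] read 'a'  n11⇒n12  ** P1@[45:46]
[47] read 'a'  n12⇒n13  ** P2@[42:47],P3@[44:47]
[48] read 'a'  n13⇒n8 (via fail)
[49] read 'c'  n8⇒n6 (via fail)
[50] read 'a'  n6⇒n7  ** P1@[49:50]
[51] read 'a'  n7⇒n8 (via fail)
[52] read 'a'  n8⇒n8 (via fail)
[53] read 'a'  n8⇒n8 (via fail)
[54] read 'a'  n8⇒n8 (via fail)
[55] read 'b'  n8⇒n9
[56] read 'c'  n9⇒n10
[57] read 'c'  n10⇒n11
[58] read 'c'  n11⇒n14 (via fail)
[59] read 'a'  n14⇒n15  ** P1@[58:59]
[60] read 'a'  n15⇒n16  ** P3@[57:60]
[61] read 'c'  n16⇒n6 (via fail)
[62] read 'b'  n6⇒n1 (via fail)

All matches (sorted): [[2,1],[3,3],[6,1],[7,3],[14,1],[15,3],[18,1],[23,0],[28,1],[29,2],[29,3],[32,1],[33,3],[36,1],[37,3],[43,0],[46,1],[47,2],[47,3],[50,1],[59,1],[60,3]]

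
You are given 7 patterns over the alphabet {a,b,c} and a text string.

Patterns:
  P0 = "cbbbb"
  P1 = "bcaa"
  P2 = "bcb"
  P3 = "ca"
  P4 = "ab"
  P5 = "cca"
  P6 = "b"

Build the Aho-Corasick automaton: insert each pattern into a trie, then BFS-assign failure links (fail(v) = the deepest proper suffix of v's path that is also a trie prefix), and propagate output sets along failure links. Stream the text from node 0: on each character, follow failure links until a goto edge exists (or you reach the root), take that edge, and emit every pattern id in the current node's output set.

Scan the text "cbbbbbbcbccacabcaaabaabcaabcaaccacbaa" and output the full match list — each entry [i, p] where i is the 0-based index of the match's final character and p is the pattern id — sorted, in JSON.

Build automaton:
Trie nodes:
  n0 'ε': a→12 b→6 c→1
  n1 'c': a→11 b→2 c→14
  n2 'cb': b→3
  n3 'cbb': b→4
  n4 'cbbb': b→5
  n5 'cbbbb': ·  ←P0
  n6 'b': c→7  ←P6
  n7 'bc': a→8 b→10
  n8 'bca': a→9
  n9 'bcaa': ·  ←P1
  n10 'bcb': ·  ←P2
  n11 'ca': ·  ←P3
  n12 'a': b→13
  n13 'ab': ·  ←P4
  n14 'cc': a→15
  n15 'cca': ·  ←P5

BFS fail/out derivation:
  n1('c'): parent n0 fail=0; on 'c' 0 → fail=0;  out ∅∪∅=∅
  n6('b'): parent n0 fail=0; on 'b' 0 → fail=0;  out {6}∪∅={6}
  n12('a'): parent n0 fail=0; on 'a' 0 → fail=0;  out ∅∪∅=∅
  n2('cb'): parent n1 fail=0; on 'b' 0 → fail=6;  out ∅∪{6}={6}
  n7('bc'): parent n6 fail=0; on 'c' 0 → fail=1;  out ∅∪∅=∅
  n11('ca'): parent n1 fail=0; on 'a' 0 → fail=12;  out {3}∪∅={3}
  n13('ab'): parent n12 fail=0; on 'b' 0 → fail=6;  out {4}∪{6}={4,6}
  n14('cc'): parent n1 fail=0; on 'c' 0 → fail=1;  out ∅∪∅=∅
  n3('cbb'): parent n2 fail=6; on 'b' 6→0 → fail=6;  out ∅∪{6}={6}
  n8('bca'): parent n7 fail=1; on 'a' 1 → fail=11;  out ∅∪{3}={3}
  n10('bcb'): parent n7 fail=1; on 'b' 1 → fail=2;  out {2}∪{6}={2,6}
  n15('cca'): parent n14 fail=1; on 'a' 1 → fail=11;  out {5}∪{3}={3,5}
  n4('cbbb'): parent n3 fail=6; on 'b' 6→0 → fail=6;  out ∅∪{6}={6}
  n9('bcaa'): parent n8 fail=11; on 'a' 11→12→0 → fail=12;  out {1}∪∅={1}
  n5('cbbbb'): parent n4 fail=6; on 'b' 6→0 → fail=6;  out {0}∪{6}={0,6}

Text stream:
i=0 'c': node 0→1
i=1 'b': node 1→2  emit P6@[1:1]
i=2 'b': node 2→3  emit P6@[2:2]
i=3 'b': node 3→4  emit P6@[3:3]
i=4 'b': node 4→5  emit P0@[0:4],P6@[4:4]
i=5 'b': node 5→6 ·f  emit P6@[5:5]
i=6 'b': node 6→6 ·f  emit P6@[6:6]
i=7 'c': node 6→7
i=8 'b': node 7→10  emit P2@[6:8],P6@[8:8]
i=9 'c': node 10→7 ·f
i=10 'c': node 7→14 ·f
i=11 'a': node 14→15  emit P3@[10:11],P5@[9:11]
i=12 'c': node 15→1 ·f
i=13 'a': node 1→11  emit P3@[12:13]
i=14 'b': node 11→13 ·f  emit P4@[13:14],P6@[14:14]
i=15 'c': node 13→7 ·f
i=16 'a': node 7→8  emit P3@[15:16]
i=17 'a': node 8→9  emit P1@[14:17]
i=18 'a': node 9→12 ·f
i=19 'b': node 12→13  emit P4@[18:19],P6@[19:19]
i=20 'a': node 13→12 ·f
i=21 'a': node 12→12 ·f
i=22 'b': node 12→13  emit P4@[21:22],P6@[22:22]
i=23 'c': node 13→7 ·f
i=24 'a': node 7→8  emit P3@[23:24]
i=25 'a': node 8→9  emit P1@[22:25]
i=26 'b': node 9→13 ·f  emit P4@[25:26],P6@[26:26]
i=27 'c': node 13→7 ·f
i=28 'a': node 7→8  emit P3@[27:28]
i=29 'a': node 8→9  emit P1@[26:29]
i=30 'c': node 9→1 ·f
i=31 'c': node 1→14
i=32 'a': node 14→15  emit P3@[31:32],P5@[30:32]
i=33 'c': node 15→1 ·f
i=34 'b': node 1→2  emit P6@[34:34]
i=35 'a': node 2→12 ·f
i=36 'a': node 12→12 ·f

Matches: [[1,6],[2,6],[3,6],[4,0],[4,6],[5,6],[6,6],[8,2],[8,6],[11,3],[11,5],[13,3],[14,4],[14,6],[16,3],[17,1],[19,4],[19,6],[22,4],[22,6],[24,3],[25,1],[26,4],[26,6],[28,3],[29,1],[32,3],[32,5],[34,6]]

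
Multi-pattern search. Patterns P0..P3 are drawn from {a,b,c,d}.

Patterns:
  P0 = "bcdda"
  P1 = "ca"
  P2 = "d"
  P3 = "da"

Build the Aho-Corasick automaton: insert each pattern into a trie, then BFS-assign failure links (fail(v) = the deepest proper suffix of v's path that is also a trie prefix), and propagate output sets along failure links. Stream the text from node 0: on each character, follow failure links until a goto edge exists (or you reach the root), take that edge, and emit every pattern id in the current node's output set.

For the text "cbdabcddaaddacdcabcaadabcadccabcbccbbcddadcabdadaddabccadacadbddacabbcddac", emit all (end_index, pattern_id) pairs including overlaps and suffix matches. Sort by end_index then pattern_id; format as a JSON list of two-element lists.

Build:
Trie (insert patterns):
  0='ε' goto b→1 c→6 d→8
  1='b' goto c→2
  2='bc' goto d→3
  3='bcd' goto d→4
  4='bcdd' goto a→5
  5='bcdda' goto ·  ←P0
  6='c' goto a→7
  7='ca' goto ·  ←P1
  8='d' goto a→9  ←P2
  9='da' goto ·  ←P3

BFS fail/out derivation:
  n1('b'): parent n0 fail=0; on 'b' 0 → fail=0;  out ∅∪∅=∅
  n6('c'): parent n0 fail=0; on 'c' 0 → fail=0;  out ∅∪∅=∅
  n8('d'): parent n0 fail=0; on 'd' 0 → fail=0;  out {2}∪∅={2}
  n2('bc'): parent n1 fail=0; on 'c' 0 → fail=6;  out ∅∪∅=∅
  n7('ca'): parent n6 fail=0; on 'a' 0 → fail=0;  out {1}∪∅={1}
  n9('da'): parent n8 fail=0; on 'a' 0 → fail=0;  out {3}∪∅={3}
  n3('bcd'): parent n2 fail=6; on 'd' 6→0 → fail=8;  out ∅∪{2}={2}
  n4('bcdd'): parent n3 fail=8; on 'd' 8→0 → fail=8;  out ∅∪{2}={2}
  n5('bcdda'): parent n4 fail=8; on 'a' 8 → fail=9;  out {0}∪{3}={0,3}

Scan:
[0] read 'c'  n0⇒n6
[1] read 'b'  n6⇒n1 (via fail)
[2] read 'd'  n1⇒n8 (via fail)  ** P2@[2:2]
[3] read 'a'  n8⇒n9  ** P3@[2:3]
[4] read 'b'  n9⇒n1 (via fail)
[5] read 'c'  n1⇒n2
[6] read 'd'  n2⇒n3  ** P2@[6:6]
[7] read 'd'  n3⇒n4  ** P2@[7:7]
[8] read 'a'  n4⇒n5  ** P0@[4:8],P3@[7:8]
[9] read 'a'  n5⇒n0 (via fail)
[10] read 'd'  n0⇒n8  ** P2@[10:10]
[11] read 'd'  n8⇒n8 (via fail)  ** P2@[11:11]
[12] read 'a'  n8⇒n9  ** P3@[11:12]
[13] read 'c'  n9⇒n6 (via fail)
[14] read 'd'  n6⇒n8 (via fail)  ** P2@[14:14]
[15] read 'c'  n8⇒n6 (via fail)
[16] read 'a'  n6⇒n7  ** P1@[15:16]
[17] read 'b'  n7⇒n1 (via fail)
[18] read 'c'  n1⇒n2
[19] read 'a'  n2⇒n7 (via fail)  ** P1@[18:19]
[20] read 'a'  n7⇒n0 (via fail)
[21] read 'd'  n0⇒n8  ** P2@[21:21]
[22] read 'a'  n8⇒n9  ** P3@[21:22]
[23] read 'b'  n9⇒n1 (via fail)
[24] read 'c'  n1⇒n2
[25] read 'a'  n2⇒n7 (via fail)  ** P1@[24:25]
[26] read 'd'  n7⇒n8 (via fail)  ** P2@[26:26]
[27] read 'c'  n8⇒n6 (via fail)
[28] read 'c'  n6⇒n6 (via fail)
[29] read 'a'  n6⇒n7  ** P1@[28:29]
[30] read 'b'  n7⇒n1 (via fail)
[31] read 'c'  n1⇒n2
[32] read 'b'  n2⇒n1 (via fail)
[33] read 'c'  n1⇒n2
[34] read 'c'  n2⇒n6 (via fail)
[35] read 'b'  n6⇒n1 (via fail)
[36] read 'b'  n1⇒n1 (via fail)
[37] read 'c'  n1⇒n2
[38] read 'd'  n2⇒n3  ** P2@[38:38]
[39] read 'd'  n3⇒n4  ** P2@[39:39]
[40] read 'a'  n4⇒n5  ** P0@[36:40],P3@[39:40]
[41] read 'd'  n5⇒n8 (via fail)  ** P2@[41:41]
[42] read 'c'  n8⇒n6 (via fail)
[43] read 'a'  n6⇒n7  ** P1@[42:43]
[44] read 'b'  n7⇒n1 (via fail)
[45] read 'd'  n1⇒n8 (via fail)  ** P2@[45:45]
[46] read 'a'  n8⇒n9  ** P3@[45:46]
[47] read 'd'  n9⇒n8 (via fail)  ** P2@[47:47]
[48] read 'a'  n8⇒n9  ** P3@[47:48]
[49] read 'd'  n9⇒n8 (via fail)  ** P2@[49:49]
[50] read 'd'  n8⇒n8 (via fail)  ** P2@[50:50]
[51] read 'a'  n8⇒n9  ** P3@[50:51]
[52] read 'b'  n9⇒n1 (via fail)
[53] read 'c'  n1⇒n2
[54] read 'c'  n2⇒n6 (via fail)
[55] read 'a'  n6⇒n7  ** P1@[54:55]
[56] read 'd'  n7⇒n8 (via fail)  ** P2@[56:56]
[57] read 'a'  n8⇒n9  ** P3@[56:57]
[58] read 'c'  n9⇒n6 (via fail)
[59] read 'a'  n6⇒n7  ** P1@[58:59]
[60] read 'd'  n7⇒n8 (via fail)  ** P2@[60:60]
[61] read 'b'  n8⇒n1 (via fail)
[62] read 'd'  n1⇒n8 (via fail)  ** P2@[62:62]
[63] read 'd'  n8⇒n8 (via fail)  ** P2@[63:63]
[64] read 'a'  n8⇒n9  ** P3@[63:64]
[65] read 'c'  n9⇒n6 (via fail)
[66] read 'a'  n6⇒n7  ** P1@[65:66]
[67] read 'b'  n7⇒n1 (via fail)
[68] read 'b'  n1⇒n1 (via fail)
[69] read 'c'  n1⇒n2
[70] read 'd'  n2⇒n3  ** P2@[70:70]
[71] read 'd'  n3⇒n4  ** P2@[71:71]
[72] read 'a'  n4⇒n5  ** P0@[68:72],P3@[71:72]
[73] read 'c'  n5⇒n6 (via fail)

All matches (sorted): [[2,2],[3,3],[6,2],[7,2],[8,0],[8,3],[10,2],[11,2],[12,3],[14,2],[16,1],[19,1],[21,2],[22,3],[25,1],[26,2],[29,1],[38,2],[39,2],[40,0],[40,3],[41,2],[43,1],[45,2],[46,3],[47,2],[48,3],[49,2],[50,2],[51,3],[55,1],[56,2],[57,3],[59,1],[60,2],[62,2],[63,2],[64,3],[66,1],[70,2],[71,2],[72,0],[72,3]]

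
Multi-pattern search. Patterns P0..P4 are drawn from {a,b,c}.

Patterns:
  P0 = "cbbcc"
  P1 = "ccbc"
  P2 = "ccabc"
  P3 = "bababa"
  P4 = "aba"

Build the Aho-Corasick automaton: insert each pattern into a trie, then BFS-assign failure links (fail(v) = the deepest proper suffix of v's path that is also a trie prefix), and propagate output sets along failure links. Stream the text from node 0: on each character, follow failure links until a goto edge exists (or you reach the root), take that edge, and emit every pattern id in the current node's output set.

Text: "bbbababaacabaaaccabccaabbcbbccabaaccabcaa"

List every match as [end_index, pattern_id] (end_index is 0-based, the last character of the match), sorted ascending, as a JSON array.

Build automaton:
Trie (insert patterns):
  n0 'ε': a→18 b→12 c→1
  n1 'c': b→2 c→6
  n2 'cb': b→3
  n3 'cbb': c→4
  n4 'cbbc': c→5
  n5 'cbbcc': ·  ←P0
  n6 'cc': a→9 b→7
  n7 'ccb': c→8
  n8 'ccbc': ·  ←P1
  n9 'cca': b→10
  n10 'ccab': c→11
  n11 'ccabc': ·  ←P2
  n12 'b': a→13
  n13 'ba': b→14
  n14 'bab': a→15
  n15 'baba': b→16
  n16 'babab': a→17
  n17 'bababa': ·  ←P3
  n18 'a': b→19
  n19 'ab': a→20
  n20 'aba': ·  ←P4

Failure links (BFS by depth):
  n1('c'): parent n0 fail=0; on 'c' 0 → fail=0;  out ∅∪∅=∅
  n12('b'): parent n0 fail=0; on 'b' 0 → fail=0;  out ∅∪∅=∅
  n18('a'): parent n0 fail=0; on 'a' 0 → fail=0;  out ∅∪∅=∅
  n2('cb'): parent n1 fail=0; on 'b' 0 → fail=12;  out ∅∪∅=∅
  n6('cc'): parent n1 fail=0; on 'c' 0 → fail=1;  out ∅∪∅=∅
  n13('ba'): parent n12 fail=0; on 'a' 0 → fail=18;  out ∅∪∅=∅
  n19('ab'): parent n18 fail=0; on 'b' 0 → fail=12;  out ∅∪∅=∅
  n3('cbb'): parent n2 fail=12; on 'b' 12→0 → fail=12;  out ∅∪∅=∅
  n7('ccb'): parent n6 fail=1; on 'b' 1 → fail=2;  out ∅∪∅=∅
  n9('cca'): parent n6 fail=1; on 'a' 1→0 → fail=18;  out ∅∪∅=∅
  n14('bab'): parent n13 fail=18; on 'b' 18 → fail=19;  out ∅∪∅=∅
  n20('aba'): parent n19 fail=12; on 'a' 12 → fail=13;  out {4}∪∅={4}
  n4('cbbc'): parent n3 fail=12; on 'c' 12→0 → fail=1;  out ∅∪∅=∅
  n8('ccbc'): parent n7 fail=2; on 'c' 2→12→0 → fail=1;  out {1}∪∅={1}
  n10('ccab'): parent n9 fail=18; on 'b' 18 → fail=19;  out ∅∪∅=∅
  n15('baba'): parent n14 fail=19; on 'a' 19 → fail=20;  out ∅∪{4}={4}
  n5('cbbcc'): parent n4 fail=1; on 'c' 1 → fail=6;  out {0}∪∅={0}
  n11('ccabc'): parent n10 fail=19; on 'c' 19→12→0 → fail=1;  out {2}∪∅={2}
  n16('babab'): parent n15 fail=20; on 'b' 20→13 → fail=14;  out ∅∪∅=∅
  n17('bababa'): parent n16 fail=14; on 'a' 14 → fail=15;  out {3}∪{4}={3,4}

Text stream:
pos 0 'b': at 12
pos 1 'b': at 12 (fail-walked)
pos 2 'b': at 12 (fail-walked)
pos 3 'a': at 13
pos 4 'b': at 14
pos 5 'a': at 15  ** P4@[3:5]
pos 6 'b': at 16
pos 7 'a': at 17  ** P3@[2:7],P4@[5:7]
pos 8 'a': at 18 (fail-walked)
pos 9 'c': at 1 (fail-walked)
pos 10 'a': at 18 (fail-walked)
pos 11 'b': at 19
pos 12 'a': at 20  ** P4@[10:12]
pos 13 'a': at 18 (fail-walked)
pos 14 'a': at 18 (fail-walked)
pos 15 'c': at 1 (fail-walked)
pos 16 'c': at 6
pos 17 'a': at 9
pos 18 'b': at 10
pos 19 'c': at 11  ** P2@[15:19]
pos 20 'c': at 6 (fail-walked)
pos 21 'a': at 9
pos 22 'a': at 18 (fail-walked)
pos 23 'b': at 19
pos 24 'b': at 12 (fail-walked)
pos 25 'c': at 1 (fail-walked)
pos 26 'b': at 2
pos 27 'b': at 3
pos 28 'c': at 4
pos 29 'c': at 5  ** P0@[25:29]
pos 30 'a': at 9 (fail-walked)
pos 31 'b': at 10
pos 32 'a': at 20 (fail-walked)  ** P4@[30:32]
pos 33 'a': at 18 (fail-walked)
pos 34 'c': at 1 (fail-walked)
pos 35 'c': at 6
pos 36 'a': at 9
pos 37 'b': at 10
pos 38 'c': at 11  ** P2@[34:38]
pos 39 'a': at 18 (fail-walked)
pos 40 'a': at 18 (fail-walked)

Matches: [[5,4],[7,3],[7,4],[12,4],[19,2],[29,0],[32,4],[38,2]]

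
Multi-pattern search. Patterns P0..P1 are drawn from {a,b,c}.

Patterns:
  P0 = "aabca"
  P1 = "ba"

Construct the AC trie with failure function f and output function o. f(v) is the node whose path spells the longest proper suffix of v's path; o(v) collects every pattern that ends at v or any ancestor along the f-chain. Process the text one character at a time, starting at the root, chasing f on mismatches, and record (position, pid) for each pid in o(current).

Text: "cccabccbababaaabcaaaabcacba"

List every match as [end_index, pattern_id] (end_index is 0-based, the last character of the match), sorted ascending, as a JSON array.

Build:
Trie nodes:
  n0 'ε': a→1 b→6
  n1 'a': a→2
  n2 'aa': b→3
  n3 'aab': c→4
  n4 'aabc': a→5
  n5 'aabca': ·  [P0 ends]
  n6 'b': a→7
  n7 'ba': ·  [P1 ends]

BFS fail/out derivation:
  fail(1) 'a': from fail(0)=0 chase 'a': 0 ⇒ 0;  out=∅∪out(0)=∅
  fail(6) 'b': from fail(0)=0 chase 'b': 0 ⇒ 0;  out=∅∪out(0)=∅
  fail(2) 'aa': from fail(1)=0 chase 'a': 0 ⇒ 1;  out=∅∪out(1)=∅
  fail(7) 'ba': from fail(6)=0 chase 'a': 0 ⇒ 1;  out={1}∪out(1)={1}
  fail(3) 'aab': from fail(2)=1 chase 'b': 1→0 ⇒ 6;  out=∅∪out(6)=∅
  fail(4) 'aabc': from fail(3)=6 chase 'c': 6→0 ⇒ 0;  out=∅∪out(0)=∅
  fail(5) 'aabca': from fail(4)=0 chase 'a': 0 ⇒ 1;  out={0}∪out(1)={0}

Scan:
pos 0 'c': at 0
pos 1 'c': at 0
pos 2 'c': at 0
pos 3 'a': at 1
pos 4 'b': at 6 (fail-walked)
pos 5 'c': at 0 (fail-walked)
pos 6 'c': at 0
pos 7 'b': at 6
pos 8 'a': at 7  → match P1@[7:8]
pos 9 'b': at 6 (fail-walked)
pos 10 'a': at 7  → match P1@[9:10]
pos 11 'b': at 6 (fail-walked)
pos 12 'a': at 7  → match P1@[11:12]
pos 13 'a': at 2 (fail-walked)
pos 14 'a': at 2 (fail-walked)
pos 15 'b': at 3
pos 16 'c': at 4
pos 17 'a': at 5  → match P0@[13:17]
pos 18 'a': at 2 (fail-walked)
pos 19 'a': at 2 (fail-walked)
pos 20 'a': at 2 (fail-walked)
pos 21 'b': at 3
pos 22 'c': at 4
pos 23 'a': at 5  → match P0@[19:23]
pos 24 'c': at 0 (fail-walked)
pos 25 'b': at 6
pos 26 'a': at 7  → match P1@[25:26]

All matches (sorted): [[8,1],[10,1],[12,1],[17,0],[23,0],[26,1]]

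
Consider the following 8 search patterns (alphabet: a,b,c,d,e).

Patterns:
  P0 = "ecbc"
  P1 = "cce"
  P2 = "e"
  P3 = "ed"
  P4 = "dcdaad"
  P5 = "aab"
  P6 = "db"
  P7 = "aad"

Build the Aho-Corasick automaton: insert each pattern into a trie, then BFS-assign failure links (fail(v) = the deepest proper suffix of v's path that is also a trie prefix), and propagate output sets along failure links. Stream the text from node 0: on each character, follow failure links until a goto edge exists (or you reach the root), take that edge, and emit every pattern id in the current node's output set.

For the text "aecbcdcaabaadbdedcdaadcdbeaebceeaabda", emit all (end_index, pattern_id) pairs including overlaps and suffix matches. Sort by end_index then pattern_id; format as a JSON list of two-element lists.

Construct AC machine:
Trie (insert patterns):
  0='ε' goto a→15 c→5 d→9 e→1
  1='e' goto c→2 d→8  ←P2
  2='ec' goto b→3
  3='ecb' goto c→4
  4='ecbc' goto ·  ←P0
  5='c' goto c→6
  6='cc' goto e→7
  7='cce' goto ·  ←P1
  8='ed' goto ·  ←P3
  9='d' goto b→18 c→10
  10='dc' goto d→11
  11='dcd' goto a→12
  12='dcda' goto a→13
  13='dcdaa' goto d→14
  14='dcdaad' goto ·  ←P4
  15='a' goto a→16
  16='aa' goto b→17 d→19
  17='aab' goto ·  ←P5
  18='db' goto ·  ←P6
  19='aad' goto ·  ←P7

BFS fail/out derivation:
  fail(1) 'e': from fail(0)=0 chase 'e': 0 ⇒ 0;  out={2}∪out(0)={2}
  fail(5) 'c': from fail(0)=0 chase 'c': 0 ⇒ 0;  out=∅∪out(0)=∅
  fail(9) 'd': from fail(0)=0 chase 'd': 0 ⇒ 0;  out=∅∪out(0)=∅
  fail(15) 'a': from fail(0)=0 chase 'a': 0 ⇒ 0;  out=∅∪out(0)=∅
  fail(2) 'ec': from fail(1)=0 chase 'c': 0 ⇒ 5;  out=∅∪out(5)=∅
  fail(6) 'cc': from fail(5)=0 chase 'c': 0 ⇒ 5;  out=∅∪out(5)=∅
  fail(8) 'ed': from fail(1)=0 chase 'd': 0 ⇒ 9;  out={3}∪out(9)={3}
  fail(10) 'dc': from fail(9)=0 chase 'c': 0 ⇒ 5;  out=∅∪out(5)=∅
  fail(16) 'aa': from fail(15)=0 chase 'a': 0 ⇒ 15;  out=∅∪out(15)=∅
  fail(18) 'db': from fail(9)=0 chase 'b': 0 ⇒ 0;  out={6}∪out(0)={6}
  fail(3) 'ecb': from fail(2)=5 chase 'b': 5→0 ⇒ 0;  out=∅∪out(0)=∅
  fail(7) 'cce': from fail(6)=5 chase 'e': 5→0 ⇒ 1;  out={1}∪out(1)={1,2}
  fail(11) 'dcd': from fail(10)=5 chase 'd': 5→0 ⇒ 9;  out=∅∪out(9)=∅
  fail(17) 'aab': from fail(16)=15 chase 'b': 15→0 ⇒ 0;  out={5}∪out(0)={5}
  fail(19) 'aad': from fail(16)=15 chase 'd': 15→0 ⇒ 9;  out={7}∪out(9)={7}
  fail(4) 'ecbc': from fail(3)=0 chase 'c': 0 ⇒ 5;  out={0}∪out(5)={0}
  fail(12) 'dcda': from fail(11)=9 chase 'a': 9→0 ⇒ 15;  out=∅∪out(15)=∅
  fail(13) 'dcdaa': from fail(12)=15 chase 'a': 15 ⇒ 16;  out=∅∪out(16)=∅
  fail(14) 'dcdaad': from fail(13)=16 chase 'd': 16 ⇒ 19;  out={4}∪out(19)={4,7}

Run:
i=0 'a': node 0→15
i=1 'e': node 15→1 ·f  ** P2@[1:1]
i=2 'c': node 1→2
i=3 'b': node 2→3
i=4 'c': node 3→4  ** P0@[1:4]
i=5 'd': node 4→9 ·f
i=6 'c': node 9→10
i=7 'a': node 10→15 ·f
i=8 'a': node 15→16
i=9 'b': node 16→17  ** P5@[7:9]
i=10 'a': node 17→15 ·f
i=11 'a': node 15→16
i=12 'd': node 16→19  ** P7@[10:12]
i=13 'b': node 19→18 ·f  ** P6@[12:13]
i=14 'd': node 18→9 ·f
i=15 'e': node 9→1 ·f  ** P2@[15:15]
i=16 'd': node 1→8  ** P3@[15:16]
i=17 'c': node 8→10 ·f
i=18 'd': node 10→11
i=19 'a': node 11→12
i=20 'a': node 12→13
i=21 'd': node 13→14  ** P4@[16:21],P7@[19:21]
i=22 'c': node 14→10 ·f
i=23 'd': node 10→11
i=24 'b': node 11→18 ·f  ** P6@[23:24]
i=25 'e': node 18→1 ·f  ** P2@[25:25]
i=26 'a': node 1→15 ·f
i=27 'e': node 15→1 ·f  ** P2@[27:27]
i=28 'b': node 1→0 ·f
i=29 'c': node 0→5
i=30 'e': node 5→1 ·f  ** P2@[30:30]
i=31 'e': node 1→1 ·f  ** P2@[31:31]
i=32 'a': node 1→15 ·f
i=33 'a': node 15→16
i=34 'b': node 16→17  ** P5@[32:34]
i=35 'd': node 17→9 ·f
i=36 'a': node 9→15 ·f

Result: [[1,2],[4,0],[9,5],[12,7],[13,6],[15,2],[16,3],[21,4],[21,7],[24,6],[25,2],[27,2],[30,2],[31,2],[34,5]]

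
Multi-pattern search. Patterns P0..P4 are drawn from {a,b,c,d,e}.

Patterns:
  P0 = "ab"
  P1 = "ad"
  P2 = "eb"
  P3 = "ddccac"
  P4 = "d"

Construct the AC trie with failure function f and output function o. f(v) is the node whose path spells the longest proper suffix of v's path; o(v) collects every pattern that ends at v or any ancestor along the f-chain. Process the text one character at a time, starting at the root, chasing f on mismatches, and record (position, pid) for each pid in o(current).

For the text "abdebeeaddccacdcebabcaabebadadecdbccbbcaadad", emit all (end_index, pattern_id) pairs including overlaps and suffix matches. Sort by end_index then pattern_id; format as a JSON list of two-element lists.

Build automaton:
Trie nodes:
  n0 'ε': a→1 d→6 e→4
  n1 'a': b→2 d→3
  n2 'ab': ·  [P0 ends]
  n3 'ad': ·  [P1 ends]
  n4 'e': b→5
  n5 'eb': ·  [P2 ends]
  n6 'd': d→7  [P4 ends]
  n7 'dd': c→8
  n8 'ddc': c→9
  n9 'ddcc': a→10
  n10 'ddcca': c→11
  n11 'ddccac': ·  [P3 ends]

Failure links (BFS by depth):
  fail(1) 'a': from fail(0)=0 chase 'a': 0 ⇒ 0;  out=∅∪out(0)=∅
  fail(4) 'e': from fail(0)=0 chase 'e': 0 ⇒ 0;  out=∅∪out(0)=∅
  fail(6) 'd': from fail(0)=0 chase 'd': 0 ⇒ 0;  out={4}∪out(0)={4}
  fail(2) 'ab': from fail(1)=0 chase 'b': 0 ⇒ 0;  out={0}∪out(0)={0}
  fail(3) 'ad': from fail(1)=0 chase 'd': 0 ⇒ 6;  out={1}∪out(6)={1,4}
  fail(5) 'eb': from fail(4)=0 chase 'b': 0 ⇒ 0;  out={2}∪out(0)={2}
  fail(7) 'dd': from fail(6)=0 chase 'd': 0 ⇒ 6;  out=∅∪out(6)={4}
  fail(8) 'ddc': from fail(7)=6 chase 'c': 6→0 ⇒ 0;  out=∅∪out(0)=∅
  fail(9) 'ddcc': from fail(8)=0 chase 'c': 0 ⇒ 0;  out=∅∪out(0)=∅
  fail(10) 'ddcca': from fail(9)=0 chase 'a': 0 ⇒ 1;  out=∅∪out(1)=∅
  fail(11) 'ddccac': from fail(10)=1 chase 'c': 1→0 ⇒ 0;  out={3}∪out(0)={3}

Text stream:
pos 0 'a': at 1
pos 1 'b': at 2  emit P0@[0:1]
pos 2 'd': at 6 (via fail)  emit P4@[2:2]
pos 3 'e': at 4 (via fail)
pos 4 'b': at 5  emit P2@[3:4]
pos 5 'e': at 4 (via fail)
pos 6 'e': at 4 (via fail)
pos 7 'a': at 1 (via fail)
pos 8 'd': at 3  emit P1@[7:8],P4@[8:8]
pos 9 'd': at 7 (via fail)  emit P4@[9:9]
pos 10 'c': at 8
pos 11 'c': at 9
pos 12 'a': at 10
pos 13 'c': at 11  emit P3@[8:13]
pos 14 'd': at 6 (via fail)  emit P4@[14:14]
pos 15 'c': at 0 (via fail)
pos 16 'e': at 4
pos 17 'b': at 5  emit P2@[16:17]
pos 18 'a': at 1 (via fail)
pos 19 'b': at 2  emit P0@[18:19]
pos 20 'c': at 0 (via fail)
pos 21 'a': at 1
pos 22 'a': at 1 (via fail)
pos 23 'b': at 2  emit P0@[22:23]
pos 24 'e': at 4 (via fail)
pos 25 'b': at 5  emit P2@[24:25]
pos 26 'a': at 1 (via fail)
pos 27 'd': at 3  emit P1@[26:27],P4@[27:27]
pos 28 'a': at 1 (via fail)
pos 29 'd': at 3  emit P1@[28:29],P4@[29:29]
pos 30 'e': at 4 (via fail)
pos 31 'c': at 0 (via fail)
pos 32 'd': at 6  emit P4@[32:32]
pos 33 'b': at 0 (via fail)
pos 34 'c': at 0
pos 35 'c': at 0
pos 36 'b': at 0
pos 37 'b': at 0
pos 38 'c': at 0
pos 39 'a': at 1
pos 40 'a': at 1 (via fail)
pos 41 'd': at 3  emit P1@[40:41],P4@[41:41]
pos 42 'a': at 1 (via fail)
pos 43 'd': at 3  emit P1@[42:43],P4@[43:43]

All matches (sorted): [[1,0],[2,4],[4,2],[8,1],[8,4],[9,4],[13,3],[14,4],[17,2],[19,0],[23,0],[25,2],[27,1],[27,4],[29,1],[29,4],[32,4],[41,1],[41,4],[43,1],[43,4]]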